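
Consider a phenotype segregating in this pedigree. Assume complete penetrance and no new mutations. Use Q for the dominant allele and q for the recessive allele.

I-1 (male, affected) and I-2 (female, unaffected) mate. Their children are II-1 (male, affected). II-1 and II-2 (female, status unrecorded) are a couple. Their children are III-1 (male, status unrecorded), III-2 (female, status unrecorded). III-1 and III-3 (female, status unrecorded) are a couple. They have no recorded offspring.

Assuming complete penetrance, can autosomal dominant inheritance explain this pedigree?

Yes

A consistent assignment under autosomal dominant exists: I-1 QQ, I-2 qq, II-1 Qq, II-2 QQ, III-1 QQ, III-2 QQ, III-3 QQ.
In this assignment every recorded phenotype matches its genotype and every non-founder's genotype is obtainable from its parents' genotypes, so the pedigree is consistent.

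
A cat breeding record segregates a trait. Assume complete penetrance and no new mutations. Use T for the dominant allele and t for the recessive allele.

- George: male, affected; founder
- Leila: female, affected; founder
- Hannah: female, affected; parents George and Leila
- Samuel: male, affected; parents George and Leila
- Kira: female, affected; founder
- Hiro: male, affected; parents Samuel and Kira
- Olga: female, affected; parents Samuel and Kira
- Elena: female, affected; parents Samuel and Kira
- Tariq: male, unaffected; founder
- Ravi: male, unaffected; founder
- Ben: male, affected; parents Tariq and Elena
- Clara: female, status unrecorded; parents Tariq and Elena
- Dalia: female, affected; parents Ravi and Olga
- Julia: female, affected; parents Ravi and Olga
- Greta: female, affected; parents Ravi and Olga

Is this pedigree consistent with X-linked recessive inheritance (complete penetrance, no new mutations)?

No

Under X-linked recessive, Dalia (affected, female) cannot arise from Ravi (unaffected) × Olga (affected).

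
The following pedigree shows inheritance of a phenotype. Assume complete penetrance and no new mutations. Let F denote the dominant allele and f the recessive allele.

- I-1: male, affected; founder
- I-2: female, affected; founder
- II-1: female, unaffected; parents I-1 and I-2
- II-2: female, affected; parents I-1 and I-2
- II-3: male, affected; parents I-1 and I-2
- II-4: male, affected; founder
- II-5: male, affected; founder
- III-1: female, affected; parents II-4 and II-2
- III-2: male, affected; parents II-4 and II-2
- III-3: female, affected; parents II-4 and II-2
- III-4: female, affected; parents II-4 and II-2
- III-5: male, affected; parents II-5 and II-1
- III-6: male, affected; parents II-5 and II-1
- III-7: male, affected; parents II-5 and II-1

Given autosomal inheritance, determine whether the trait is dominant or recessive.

dominant

I-1 and I-2 are both affected yet have an unaffected child II-1. Under a recessive model two affected parents are homozygous and every child would be affected, so the trait cannot be recessive.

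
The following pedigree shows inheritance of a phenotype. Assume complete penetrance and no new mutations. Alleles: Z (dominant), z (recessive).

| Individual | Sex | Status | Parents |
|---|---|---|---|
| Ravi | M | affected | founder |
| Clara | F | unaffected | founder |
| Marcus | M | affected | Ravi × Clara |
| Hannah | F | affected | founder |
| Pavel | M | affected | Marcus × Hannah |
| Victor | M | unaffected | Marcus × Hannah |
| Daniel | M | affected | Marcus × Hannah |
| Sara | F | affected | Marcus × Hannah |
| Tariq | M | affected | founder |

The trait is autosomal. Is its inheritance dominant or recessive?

Marcus and Hannah are both affected yet have an unaffected child Victor. Under a recessive model two affected parents are homozygous and every child would be affected, so the trait cannot be recessive.

dominant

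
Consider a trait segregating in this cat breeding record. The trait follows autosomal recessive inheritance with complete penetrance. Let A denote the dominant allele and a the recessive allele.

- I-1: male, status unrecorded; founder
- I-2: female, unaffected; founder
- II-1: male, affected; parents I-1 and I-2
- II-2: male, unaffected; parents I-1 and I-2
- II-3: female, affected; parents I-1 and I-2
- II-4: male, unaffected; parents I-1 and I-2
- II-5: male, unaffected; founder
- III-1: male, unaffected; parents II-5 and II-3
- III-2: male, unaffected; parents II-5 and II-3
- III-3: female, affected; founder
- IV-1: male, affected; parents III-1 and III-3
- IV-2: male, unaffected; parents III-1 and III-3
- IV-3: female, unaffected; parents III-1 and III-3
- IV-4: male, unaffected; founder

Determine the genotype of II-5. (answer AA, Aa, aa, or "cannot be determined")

II-5's phenotype allows AA or Aa, and no parent or child forces a single allele at both positions; consistent genotype assignments exist with II-5 as AA or Aa.

cannot be determined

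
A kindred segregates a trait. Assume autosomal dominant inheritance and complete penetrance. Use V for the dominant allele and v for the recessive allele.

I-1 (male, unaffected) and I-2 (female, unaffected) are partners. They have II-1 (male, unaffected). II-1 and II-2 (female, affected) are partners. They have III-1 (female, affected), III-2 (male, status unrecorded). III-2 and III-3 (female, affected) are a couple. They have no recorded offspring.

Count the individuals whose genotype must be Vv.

Obligate heterozygotes: III-1 is affected so carries V and received v from II-1 (vv), so III-1 is Vv.
Every other individual is either homozygous by phenotype or has at least one consistent homozygous assignment, so the count is 1.

1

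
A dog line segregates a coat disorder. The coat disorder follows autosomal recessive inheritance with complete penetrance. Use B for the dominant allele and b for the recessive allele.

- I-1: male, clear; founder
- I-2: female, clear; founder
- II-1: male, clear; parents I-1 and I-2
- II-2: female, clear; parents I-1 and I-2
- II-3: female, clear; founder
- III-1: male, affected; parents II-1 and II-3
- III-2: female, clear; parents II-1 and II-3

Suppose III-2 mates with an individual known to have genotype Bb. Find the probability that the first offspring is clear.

5/6

II-1 is clear so carries B and passed b to III-1 (bb), so II-1 is Bb.
II-3 is clear so carries B and passed b to III-1 (bb), so II-3 is Bb.
III-2 is a clear offspring of II-1 (Bb) × II-3 (Bb), whose cross gives 1/4 BB : 1/2 Bb : 1/4 bb; conditioning on being clear, III-2 is BB with probability 1/3, Bb with probability 2/3.
Summing over parental genotype combinations, P(offspring is clear) = 1/3·1 + 2/3·3/4 = 5/6.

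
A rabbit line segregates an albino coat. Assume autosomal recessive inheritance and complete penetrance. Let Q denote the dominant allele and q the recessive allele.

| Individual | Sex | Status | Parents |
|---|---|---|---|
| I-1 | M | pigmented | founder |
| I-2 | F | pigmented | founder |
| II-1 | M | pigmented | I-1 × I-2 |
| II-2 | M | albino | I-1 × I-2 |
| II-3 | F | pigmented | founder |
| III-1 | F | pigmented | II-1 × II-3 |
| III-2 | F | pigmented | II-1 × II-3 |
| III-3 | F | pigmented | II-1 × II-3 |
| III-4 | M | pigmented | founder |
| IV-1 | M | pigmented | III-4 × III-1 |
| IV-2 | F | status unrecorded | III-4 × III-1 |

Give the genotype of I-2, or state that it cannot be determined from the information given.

From phenotype alone, I-2 is QQ or Qq.
I-2 is pigmented so carries Q and passed q to II-2 (qq), so I-2 is Qq.

Qq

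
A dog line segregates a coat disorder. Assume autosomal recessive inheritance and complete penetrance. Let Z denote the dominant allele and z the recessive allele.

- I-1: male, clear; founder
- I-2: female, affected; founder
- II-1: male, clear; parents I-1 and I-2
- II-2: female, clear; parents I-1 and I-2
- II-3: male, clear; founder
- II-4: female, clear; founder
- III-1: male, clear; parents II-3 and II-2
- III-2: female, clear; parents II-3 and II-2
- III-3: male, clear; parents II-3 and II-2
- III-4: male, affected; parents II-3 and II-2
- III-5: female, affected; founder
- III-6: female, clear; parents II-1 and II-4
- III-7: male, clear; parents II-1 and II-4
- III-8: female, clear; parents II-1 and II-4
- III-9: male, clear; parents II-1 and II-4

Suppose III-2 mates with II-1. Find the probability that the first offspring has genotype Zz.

II-3 is clear so carries Z and passed z to III-4 (zz), so II-3 is Zz.
II-2 is clear so carries Z and received z from I-2 (zz), so II-2 is Zz.
III-2 is a clear offspring of II-3 (Zz) × II-2 (Zz), whose cross gives 1/4 ZZ : 1/2 Zz : 1/4 zz; conditioning on being clear, III-2 is ZZ with probability 1/3, Zz with probability 2/3.
II-1 is clear so carries Z and received z from I-2 (zz), so II-1 is Zz.
Summing over parental genotype combinations, P(offspring has genotype Zz) = 1/3·1/2 + 2/3·1/2 = 1/2.

1/2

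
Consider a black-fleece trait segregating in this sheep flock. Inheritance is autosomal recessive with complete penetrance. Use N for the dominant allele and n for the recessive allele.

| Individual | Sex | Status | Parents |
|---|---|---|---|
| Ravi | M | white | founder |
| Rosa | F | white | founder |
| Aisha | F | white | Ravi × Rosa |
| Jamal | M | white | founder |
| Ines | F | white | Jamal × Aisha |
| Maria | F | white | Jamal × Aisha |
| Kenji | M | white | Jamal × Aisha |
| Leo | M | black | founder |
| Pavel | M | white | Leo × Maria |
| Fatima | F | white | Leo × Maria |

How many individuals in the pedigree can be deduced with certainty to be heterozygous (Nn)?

2

Obligate heterozygotes: Pavel is white so carries N and received n from Leo (nn), so Pavel is Nn; Fatima is white so carries N and received n from Leo (nn), so Fatima is Nn.
Every other individual is either homozygous by phenotype or has at least one consistent homozygous assignment, so the count is 2.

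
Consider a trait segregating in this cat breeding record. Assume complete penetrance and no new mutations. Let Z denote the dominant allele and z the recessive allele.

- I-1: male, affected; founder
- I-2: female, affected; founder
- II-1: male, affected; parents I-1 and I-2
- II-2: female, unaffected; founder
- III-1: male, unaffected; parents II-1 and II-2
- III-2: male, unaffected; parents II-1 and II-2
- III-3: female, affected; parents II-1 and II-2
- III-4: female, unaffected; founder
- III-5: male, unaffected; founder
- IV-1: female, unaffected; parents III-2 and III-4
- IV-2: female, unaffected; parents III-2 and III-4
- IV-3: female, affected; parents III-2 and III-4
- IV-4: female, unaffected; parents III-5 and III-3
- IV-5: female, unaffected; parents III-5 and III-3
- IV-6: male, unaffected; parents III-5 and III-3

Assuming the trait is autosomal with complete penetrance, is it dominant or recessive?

III-2 and III-4 are both unaffected yet have an affected child IV-3. Under dominance, an affected child requires at least one affected parent, so the trait cannot be dominant.

recessive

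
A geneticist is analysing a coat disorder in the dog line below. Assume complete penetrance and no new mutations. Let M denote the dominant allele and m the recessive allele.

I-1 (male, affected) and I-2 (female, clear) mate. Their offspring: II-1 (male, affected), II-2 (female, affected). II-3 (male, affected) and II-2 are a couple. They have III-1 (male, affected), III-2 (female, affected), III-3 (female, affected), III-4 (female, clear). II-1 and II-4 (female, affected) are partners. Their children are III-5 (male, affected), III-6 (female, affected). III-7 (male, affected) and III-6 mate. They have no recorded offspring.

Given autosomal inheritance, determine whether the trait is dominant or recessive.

dominant

II-3 and II-2 are both affected yet have a clear child III-4. Under a recessive model two affected parents are homozygous and every child would be affected, so the trait cannot be recessive.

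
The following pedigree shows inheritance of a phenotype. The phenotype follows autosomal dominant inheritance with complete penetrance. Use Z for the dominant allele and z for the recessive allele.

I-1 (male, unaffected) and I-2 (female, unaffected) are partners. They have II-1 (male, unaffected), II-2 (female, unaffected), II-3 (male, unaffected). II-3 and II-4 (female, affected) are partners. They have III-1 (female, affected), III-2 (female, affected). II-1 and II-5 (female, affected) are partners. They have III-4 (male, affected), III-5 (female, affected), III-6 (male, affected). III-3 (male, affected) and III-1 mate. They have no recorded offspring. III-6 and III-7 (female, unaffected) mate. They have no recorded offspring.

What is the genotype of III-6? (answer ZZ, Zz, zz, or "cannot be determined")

From phenotype alone, III-6 is ZZ or Zz.
III-6 is affected so carries Z and received z from II-1 (zz), so III-6 is Zz.

Zz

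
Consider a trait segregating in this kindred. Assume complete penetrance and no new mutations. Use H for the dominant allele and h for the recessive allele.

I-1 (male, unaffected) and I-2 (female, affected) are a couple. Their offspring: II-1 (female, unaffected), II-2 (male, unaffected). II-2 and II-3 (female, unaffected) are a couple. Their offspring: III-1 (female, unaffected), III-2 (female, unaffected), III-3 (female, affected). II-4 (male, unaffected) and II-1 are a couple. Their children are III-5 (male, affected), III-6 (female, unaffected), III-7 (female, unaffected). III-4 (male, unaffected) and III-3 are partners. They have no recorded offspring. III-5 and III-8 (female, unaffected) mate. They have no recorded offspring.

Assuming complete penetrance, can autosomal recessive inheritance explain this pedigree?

A consistent assignment under autosomal recessive exists: I-1 HH, I-2 hh, II-1 Hh, II-2 Hh, II-3 Hh, II-4 Hh, III-1 HH, III-2 HH, III-3 hh, III-4 HH, III-5 hh, III-6 HH, III-7 HH, III-8 HH.
In this assignment every recorded phenotype matches its genotype and every non-founder's genotype is obtainable from its parents' genotypes, so the pedigree is consistent.

Yes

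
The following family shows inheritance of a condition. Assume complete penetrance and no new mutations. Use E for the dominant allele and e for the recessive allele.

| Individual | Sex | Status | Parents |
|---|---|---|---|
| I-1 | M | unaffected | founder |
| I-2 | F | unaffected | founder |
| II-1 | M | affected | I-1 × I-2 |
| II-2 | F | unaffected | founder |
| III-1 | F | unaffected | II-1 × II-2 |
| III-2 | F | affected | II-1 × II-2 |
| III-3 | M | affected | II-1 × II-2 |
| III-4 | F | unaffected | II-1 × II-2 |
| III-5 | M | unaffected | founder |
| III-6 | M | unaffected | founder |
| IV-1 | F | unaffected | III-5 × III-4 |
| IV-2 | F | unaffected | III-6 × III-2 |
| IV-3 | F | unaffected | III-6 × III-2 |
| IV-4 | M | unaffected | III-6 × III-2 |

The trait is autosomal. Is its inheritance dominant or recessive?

recessive

I-1 and I-2 are both unaffected yet have an affected child II-1. Under dominance, an affected child requires at least one affected parent, so the trait cannot be dominant.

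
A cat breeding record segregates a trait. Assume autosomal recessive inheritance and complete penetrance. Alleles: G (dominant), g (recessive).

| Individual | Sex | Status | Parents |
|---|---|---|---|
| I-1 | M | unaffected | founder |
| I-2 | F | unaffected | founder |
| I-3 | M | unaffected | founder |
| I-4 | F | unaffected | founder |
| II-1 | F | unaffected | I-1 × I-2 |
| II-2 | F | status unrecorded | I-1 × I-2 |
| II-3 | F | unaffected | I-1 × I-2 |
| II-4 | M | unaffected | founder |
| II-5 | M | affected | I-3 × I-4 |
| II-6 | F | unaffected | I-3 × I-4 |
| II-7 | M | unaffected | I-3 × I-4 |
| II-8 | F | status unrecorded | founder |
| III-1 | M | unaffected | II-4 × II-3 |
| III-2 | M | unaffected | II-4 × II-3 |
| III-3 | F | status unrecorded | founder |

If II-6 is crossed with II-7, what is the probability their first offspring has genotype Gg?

4/9

I-3 is unaffected so carries G and passed g to II-5 (gg), so I-3 is Gg.
I-4 is unaffected so carries G and passed g to II-5 (gg), so I-4 is Gg.
II-6 is an unaffected offspring of I-3 (Gg) × I-4 (Gg), whose cross gives 1/4 GG : 1/2 Gg : 1/4 gg; conditioning on being unaffected, II-6 is GG with probability 1/3, Gg with probability 2/3.
II-7 is an unaffected offspring of I-3 (Gg) × I-4 (Gg), whose cross gives 1/4 GG : 1/2 Gg : 1/4 gg; conditioning on being unaffected, II-7 is GG with probability 1/3, Gg with probability 2/3.
Summing over parental genotype combinations, P(offspring has genotype Gg) = 2/9·1/2 + 2/9·1/2 + 4/9·1/2 = 4/9.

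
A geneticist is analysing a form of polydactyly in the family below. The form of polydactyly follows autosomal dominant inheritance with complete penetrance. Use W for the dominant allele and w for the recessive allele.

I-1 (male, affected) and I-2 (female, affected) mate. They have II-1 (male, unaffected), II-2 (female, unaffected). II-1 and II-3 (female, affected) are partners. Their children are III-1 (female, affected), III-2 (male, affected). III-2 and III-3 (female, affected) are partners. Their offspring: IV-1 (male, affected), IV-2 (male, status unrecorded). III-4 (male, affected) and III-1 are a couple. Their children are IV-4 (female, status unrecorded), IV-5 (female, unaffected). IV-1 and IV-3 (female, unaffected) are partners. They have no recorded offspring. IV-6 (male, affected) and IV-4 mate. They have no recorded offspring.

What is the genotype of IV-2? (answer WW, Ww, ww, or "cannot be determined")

IV-2's phenotype is unrecorded, and no parent or child forces a single allele at both positions; consistent genotype assignments exist with IV-2 as WW or Ww or ww.

cannot be determined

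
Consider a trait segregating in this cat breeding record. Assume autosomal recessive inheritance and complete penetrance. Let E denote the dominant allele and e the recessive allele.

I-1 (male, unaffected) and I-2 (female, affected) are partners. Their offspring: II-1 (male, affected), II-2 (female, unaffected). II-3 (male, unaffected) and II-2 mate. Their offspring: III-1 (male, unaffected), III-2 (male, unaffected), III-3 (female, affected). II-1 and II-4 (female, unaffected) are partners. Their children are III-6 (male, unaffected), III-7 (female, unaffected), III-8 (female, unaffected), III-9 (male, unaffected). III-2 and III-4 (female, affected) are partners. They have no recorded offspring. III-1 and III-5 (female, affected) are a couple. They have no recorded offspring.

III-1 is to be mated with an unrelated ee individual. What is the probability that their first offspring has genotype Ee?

2/3

II-3 is unaffected so carries E and passed e to III-3 (ee), so II-3 is Ee.
II-2 is unaffected so carries E and received e from I-2 (ee), so II-2 is Ee.
III-1 is an unaffected offspring of II-3 (Ee) × II-2 (Ee), whose cross gives 1/4 EE : 1/2 Ee : 1/4 ee; conditioning on being unaffected, III-1 is EE with probability 1/3, Ee with probability 2/3.
Summing over parental genotype combinations, P(offspring has genotype Ee) = 1/3·1 + 2/3·1/2 = 2/3.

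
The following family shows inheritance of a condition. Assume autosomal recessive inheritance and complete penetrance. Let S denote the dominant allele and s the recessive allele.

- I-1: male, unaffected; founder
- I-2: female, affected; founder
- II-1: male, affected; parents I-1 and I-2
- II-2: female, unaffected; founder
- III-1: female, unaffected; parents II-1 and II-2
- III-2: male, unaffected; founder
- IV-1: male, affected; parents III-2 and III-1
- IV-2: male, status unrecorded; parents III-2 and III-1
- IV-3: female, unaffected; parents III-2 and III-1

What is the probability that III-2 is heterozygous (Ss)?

III-2 is unaffected so carries S and passed s to IV-1 (ss), so III-2 is Ss, giving P(Ss) = 1.

1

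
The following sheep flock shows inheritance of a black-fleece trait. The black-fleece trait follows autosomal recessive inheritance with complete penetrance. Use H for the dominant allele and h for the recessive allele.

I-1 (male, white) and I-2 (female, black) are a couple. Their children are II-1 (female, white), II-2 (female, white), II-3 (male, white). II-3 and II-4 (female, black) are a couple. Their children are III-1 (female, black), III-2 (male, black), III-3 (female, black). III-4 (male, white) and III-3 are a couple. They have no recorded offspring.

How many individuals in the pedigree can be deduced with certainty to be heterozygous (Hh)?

3

Obligate heterozygotes: II-1 is white so carries H and received h from I-2 (hh), so II-1 is Hh; II-2 is white so carries H and received h from I-2 (hh), so II-2 is Hh; II-3 is white so carries H and received h from I-2 (hh), so II-3 is Hh.
Every other individual is either homozygous by phenotype or has at least one consistent homozygous assignment, so the count is 3.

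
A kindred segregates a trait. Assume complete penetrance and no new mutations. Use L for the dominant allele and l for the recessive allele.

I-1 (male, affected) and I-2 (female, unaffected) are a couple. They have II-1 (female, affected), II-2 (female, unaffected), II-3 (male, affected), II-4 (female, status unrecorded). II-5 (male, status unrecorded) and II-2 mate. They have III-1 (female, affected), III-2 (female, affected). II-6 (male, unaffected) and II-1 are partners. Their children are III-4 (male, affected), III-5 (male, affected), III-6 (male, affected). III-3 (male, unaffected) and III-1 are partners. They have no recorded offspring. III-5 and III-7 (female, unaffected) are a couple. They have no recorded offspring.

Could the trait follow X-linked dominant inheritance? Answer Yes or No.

Under X-linked dominant, II-2 (unaffected, female) cannot arise from I-1 (affected) × I-2 (unaffected).

No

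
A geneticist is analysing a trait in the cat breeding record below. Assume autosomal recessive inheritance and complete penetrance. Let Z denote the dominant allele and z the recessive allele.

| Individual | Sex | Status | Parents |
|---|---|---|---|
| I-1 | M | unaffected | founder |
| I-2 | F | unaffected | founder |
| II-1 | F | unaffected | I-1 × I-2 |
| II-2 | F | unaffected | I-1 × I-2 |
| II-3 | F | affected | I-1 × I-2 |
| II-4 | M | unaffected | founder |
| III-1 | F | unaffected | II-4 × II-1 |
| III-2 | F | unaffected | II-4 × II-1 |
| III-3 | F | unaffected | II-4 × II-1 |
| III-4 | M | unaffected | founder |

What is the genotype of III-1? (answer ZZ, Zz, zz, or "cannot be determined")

cannot be determined

III-1's phenotype allows ZZ or Zz, and no parent or child forces a single allele at both positions; consistent genotype assignments exist with III-1 as ZZ or Zz.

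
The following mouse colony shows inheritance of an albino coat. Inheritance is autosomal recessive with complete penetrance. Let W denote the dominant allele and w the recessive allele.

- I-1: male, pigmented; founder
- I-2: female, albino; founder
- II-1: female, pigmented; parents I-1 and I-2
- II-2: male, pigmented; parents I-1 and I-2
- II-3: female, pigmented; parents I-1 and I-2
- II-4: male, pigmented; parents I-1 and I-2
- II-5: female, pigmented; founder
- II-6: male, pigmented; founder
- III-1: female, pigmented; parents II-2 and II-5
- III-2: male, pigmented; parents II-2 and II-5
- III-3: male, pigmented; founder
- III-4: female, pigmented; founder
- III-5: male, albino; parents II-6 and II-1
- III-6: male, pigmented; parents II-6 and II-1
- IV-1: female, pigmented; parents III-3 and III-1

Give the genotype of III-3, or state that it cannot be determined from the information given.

cannot be determined

III-3's phenotype allows WW or Ww, and no parent or child forces a single allele at both positions; consistent genotype assignments exist with III-3 as WW or Ww.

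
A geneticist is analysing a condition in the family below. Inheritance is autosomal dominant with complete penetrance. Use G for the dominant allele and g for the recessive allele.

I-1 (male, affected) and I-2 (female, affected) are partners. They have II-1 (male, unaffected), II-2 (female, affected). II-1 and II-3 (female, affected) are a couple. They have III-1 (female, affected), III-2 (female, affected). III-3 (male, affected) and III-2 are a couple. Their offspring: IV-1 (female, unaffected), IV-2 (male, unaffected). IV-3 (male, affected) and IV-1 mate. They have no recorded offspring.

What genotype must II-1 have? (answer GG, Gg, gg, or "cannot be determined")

gg

II-1 is unaffected, so II-1 is gg.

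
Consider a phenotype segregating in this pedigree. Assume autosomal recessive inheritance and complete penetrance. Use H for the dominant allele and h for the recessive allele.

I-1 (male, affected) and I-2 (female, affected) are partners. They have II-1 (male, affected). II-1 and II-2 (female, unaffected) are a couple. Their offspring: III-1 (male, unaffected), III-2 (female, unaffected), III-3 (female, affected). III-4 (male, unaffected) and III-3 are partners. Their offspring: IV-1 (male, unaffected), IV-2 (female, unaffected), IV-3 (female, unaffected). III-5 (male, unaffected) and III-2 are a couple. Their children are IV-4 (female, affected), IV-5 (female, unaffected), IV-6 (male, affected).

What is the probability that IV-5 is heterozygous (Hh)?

2/3

III-5 is unaffected so carries H and passed h to IV-4 (hh), so III-5 is Hh.
III-2 is unaffected so carries H and received h from II-1 (hh), so III-2 is Hh.
Their cross gives offspring ratios 1/4 HH : 1/2 Hh : 1/4 hh. Conditioning on IV-5 being unaffected, P(Hh) = 1/2 / 3/4 = 2/3.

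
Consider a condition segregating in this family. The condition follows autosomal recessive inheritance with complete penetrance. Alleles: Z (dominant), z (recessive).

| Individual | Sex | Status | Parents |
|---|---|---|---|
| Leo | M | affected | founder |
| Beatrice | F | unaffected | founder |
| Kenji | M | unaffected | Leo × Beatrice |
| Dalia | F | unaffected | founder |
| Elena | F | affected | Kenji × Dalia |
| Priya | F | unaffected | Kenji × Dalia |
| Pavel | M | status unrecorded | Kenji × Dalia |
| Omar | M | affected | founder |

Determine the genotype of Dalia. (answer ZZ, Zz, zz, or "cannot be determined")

Zz

From phenotype alone, Dalia is ZZ or Zz.
Dalia is unaffected so carries Z and passed z to Elena (zz), so Dalia is Zz.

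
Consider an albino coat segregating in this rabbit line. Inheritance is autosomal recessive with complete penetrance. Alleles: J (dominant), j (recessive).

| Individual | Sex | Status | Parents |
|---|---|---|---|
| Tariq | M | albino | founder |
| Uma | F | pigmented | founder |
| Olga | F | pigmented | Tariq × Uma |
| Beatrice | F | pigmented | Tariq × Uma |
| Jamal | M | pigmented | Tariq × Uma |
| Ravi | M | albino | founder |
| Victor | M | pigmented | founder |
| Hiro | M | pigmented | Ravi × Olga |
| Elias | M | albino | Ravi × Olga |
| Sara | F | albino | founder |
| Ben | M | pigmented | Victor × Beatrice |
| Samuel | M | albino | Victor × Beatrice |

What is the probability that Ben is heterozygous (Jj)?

2/3

Victor is pigmented so carries J and passed j to Samuel (jj), so Victor is Jj.
Beatrice is pigmented so carries J and received j from Tariq (jj), so Beatrice is Jj.
Their cross gives offspring ratios 1/4 JJ : 1/2 Jj : 1/4 jj. Conditioning on Ben being pigmented, P(Jj) = 1/2 / 3/4 = 2/3.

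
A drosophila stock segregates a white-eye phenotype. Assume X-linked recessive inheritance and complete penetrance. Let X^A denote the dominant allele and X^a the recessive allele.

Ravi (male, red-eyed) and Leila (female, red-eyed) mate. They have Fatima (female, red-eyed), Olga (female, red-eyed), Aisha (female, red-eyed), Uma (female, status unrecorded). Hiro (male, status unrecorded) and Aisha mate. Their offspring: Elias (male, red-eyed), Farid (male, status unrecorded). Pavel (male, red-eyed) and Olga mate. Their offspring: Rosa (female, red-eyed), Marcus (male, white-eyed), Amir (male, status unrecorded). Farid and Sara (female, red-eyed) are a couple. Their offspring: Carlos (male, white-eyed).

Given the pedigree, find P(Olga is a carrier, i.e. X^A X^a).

1

Olga is red-eyed so carries A and passed a to Marcus (X^a Y), so Olga is X^A X^a, giving P(X^A X^a) = 1.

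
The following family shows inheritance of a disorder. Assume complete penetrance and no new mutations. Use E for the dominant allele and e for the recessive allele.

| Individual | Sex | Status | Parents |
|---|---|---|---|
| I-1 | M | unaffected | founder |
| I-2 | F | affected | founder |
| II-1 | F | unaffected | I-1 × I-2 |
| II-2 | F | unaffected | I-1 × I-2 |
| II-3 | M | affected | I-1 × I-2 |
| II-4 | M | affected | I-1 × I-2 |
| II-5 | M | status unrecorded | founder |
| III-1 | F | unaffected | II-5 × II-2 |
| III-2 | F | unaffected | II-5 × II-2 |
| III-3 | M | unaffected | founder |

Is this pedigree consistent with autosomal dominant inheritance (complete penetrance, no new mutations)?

A consistent assignment under autosomal dominant exists: I-1 ee, I-2 Ee, II-1 ee, II-2 ee, II-3 Ee, II-4 Ee, II-5 Ee, III-1 ee, III-2 ee, III-3 ee.
In this assignment every recorded phenotype matches its genotype and every non-founder's genotype is obtainable from its parents' genotypes, so the pedigree is consistent.

Yes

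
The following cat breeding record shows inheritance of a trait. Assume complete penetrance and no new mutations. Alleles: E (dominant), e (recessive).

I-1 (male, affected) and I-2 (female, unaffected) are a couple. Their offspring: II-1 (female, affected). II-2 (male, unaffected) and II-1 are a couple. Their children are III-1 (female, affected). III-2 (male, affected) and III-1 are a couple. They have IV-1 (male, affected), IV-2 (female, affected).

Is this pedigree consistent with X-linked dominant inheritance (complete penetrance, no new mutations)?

A consistent assignment under X-linked dominant exists: I-1 X^E Y, I-2 X^e X^e, II-1 X^E X^e, II-2 X^e Y, III-1 X^E X^e, III-2 X^E Y, IV-1 X^E Y, IV-2 X^E X^E.
In this assignment every recorded phenotype matches its genotype and every non-founder's genotype is obtainable from its parents' genotypes, so the pedigree is consistent.

Yes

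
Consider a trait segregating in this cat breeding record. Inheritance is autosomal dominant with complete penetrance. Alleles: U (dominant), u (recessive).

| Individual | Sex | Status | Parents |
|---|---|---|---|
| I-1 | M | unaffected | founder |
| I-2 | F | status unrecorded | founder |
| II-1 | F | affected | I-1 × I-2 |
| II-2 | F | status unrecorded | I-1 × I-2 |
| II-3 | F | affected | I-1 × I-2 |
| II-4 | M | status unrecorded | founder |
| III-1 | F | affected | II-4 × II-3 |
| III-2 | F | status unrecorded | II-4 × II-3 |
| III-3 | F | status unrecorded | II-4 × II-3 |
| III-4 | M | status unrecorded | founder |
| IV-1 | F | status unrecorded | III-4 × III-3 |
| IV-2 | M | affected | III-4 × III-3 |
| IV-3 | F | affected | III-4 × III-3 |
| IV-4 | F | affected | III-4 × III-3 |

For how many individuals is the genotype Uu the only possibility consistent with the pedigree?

Obligate heterozygotes: II-1 is affected so carries U and received u from I-1 (uu), so II-1 is Uu; II-3 is affected so carries U and received u from I-1 (uu), so II-3 is Uu.
Every other individual is either homozygous by phenotype or has at least one consistent homozygous assignment, so the count is 2.

2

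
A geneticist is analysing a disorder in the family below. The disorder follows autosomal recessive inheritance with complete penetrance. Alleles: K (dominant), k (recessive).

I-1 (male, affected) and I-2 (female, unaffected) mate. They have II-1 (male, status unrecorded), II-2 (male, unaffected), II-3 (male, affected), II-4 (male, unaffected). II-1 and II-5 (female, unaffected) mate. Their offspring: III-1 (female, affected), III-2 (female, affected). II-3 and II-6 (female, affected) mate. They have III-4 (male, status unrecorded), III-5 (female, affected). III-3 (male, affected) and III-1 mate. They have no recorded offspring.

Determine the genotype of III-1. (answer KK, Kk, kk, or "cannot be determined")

kk

III-1 is affected, so III-1 is kk.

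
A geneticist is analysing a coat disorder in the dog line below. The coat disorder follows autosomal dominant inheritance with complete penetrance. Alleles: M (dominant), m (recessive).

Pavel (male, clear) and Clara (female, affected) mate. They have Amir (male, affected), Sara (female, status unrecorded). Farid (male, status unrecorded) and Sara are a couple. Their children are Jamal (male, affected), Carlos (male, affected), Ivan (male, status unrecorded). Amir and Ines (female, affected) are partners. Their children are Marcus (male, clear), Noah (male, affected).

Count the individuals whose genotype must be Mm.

Obligate heterozygotes: Amir is affected so carries M and received m from Pavel (mm), so Amir is Mm; Ines is affected so carries M and passed m to Marcus (mm), so Ines is Mm.
Every other individual is either homozygous by phenotype or has at least one consistent homozygous assignment, so the count is 2.

2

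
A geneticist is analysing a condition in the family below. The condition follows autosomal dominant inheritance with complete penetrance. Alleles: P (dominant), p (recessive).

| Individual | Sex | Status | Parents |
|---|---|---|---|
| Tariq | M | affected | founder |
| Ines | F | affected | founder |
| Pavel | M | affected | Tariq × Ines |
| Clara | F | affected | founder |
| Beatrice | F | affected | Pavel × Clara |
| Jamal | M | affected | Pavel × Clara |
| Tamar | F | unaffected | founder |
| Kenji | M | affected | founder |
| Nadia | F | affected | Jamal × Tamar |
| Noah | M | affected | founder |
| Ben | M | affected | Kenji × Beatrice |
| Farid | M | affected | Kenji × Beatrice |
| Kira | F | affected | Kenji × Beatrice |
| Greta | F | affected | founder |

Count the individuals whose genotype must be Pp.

Obligate heterozygotes: Nadia is affected so carries P and received p from Tamar (pp), so Nadia is Pp.
Every other individual is either homozygous by phenotype or has at least one consistent homozygous assignment, so the count is 1.

1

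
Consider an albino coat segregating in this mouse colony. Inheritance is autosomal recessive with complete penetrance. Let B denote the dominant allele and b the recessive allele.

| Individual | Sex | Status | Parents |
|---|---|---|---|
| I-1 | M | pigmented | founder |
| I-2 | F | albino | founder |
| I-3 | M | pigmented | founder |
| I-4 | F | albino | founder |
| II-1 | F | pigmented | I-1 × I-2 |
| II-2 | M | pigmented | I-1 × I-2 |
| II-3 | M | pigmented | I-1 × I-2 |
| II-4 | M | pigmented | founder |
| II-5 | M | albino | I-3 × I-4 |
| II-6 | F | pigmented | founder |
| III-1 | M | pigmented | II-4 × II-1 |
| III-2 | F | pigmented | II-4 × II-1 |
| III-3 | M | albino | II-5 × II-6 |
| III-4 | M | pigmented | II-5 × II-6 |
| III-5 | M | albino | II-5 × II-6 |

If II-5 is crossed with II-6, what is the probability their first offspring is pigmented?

1/2

II-5 is albino, so II-5 is bb.
II-6 is pigmented so carries B and passed b to III-3 (bb), so II-6 is Bb.
The cross gives 1/2 Bb : 1/2 bb, so P(offspring is pigmented) = 1/2.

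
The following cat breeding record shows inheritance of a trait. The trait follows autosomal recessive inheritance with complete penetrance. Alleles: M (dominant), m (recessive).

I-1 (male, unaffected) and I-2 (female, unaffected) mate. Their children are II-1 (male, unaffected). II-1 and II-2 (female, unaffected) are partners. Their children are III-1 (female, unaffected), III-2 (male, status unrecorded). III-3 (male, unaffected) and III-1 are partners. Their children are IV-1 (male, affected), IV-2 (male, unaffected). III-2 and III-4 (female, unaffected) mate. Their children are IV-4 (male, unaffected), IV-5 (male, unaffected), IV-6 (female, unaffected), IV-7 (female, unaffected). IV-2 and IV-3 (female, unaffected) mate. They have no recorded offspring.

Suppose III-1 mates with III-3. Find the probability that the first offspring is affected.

III-1 is unaffected so carries M and passed m to IV-1 (mm), so III-1 is Mm.
III-3 is unaffected so carries M and passed m to IV-1 (mm), so III-3 is Mm.
The cross gives 1/4 MM : 1/2 Mm : 1/4 mm, so P(offspring is affected) = 1/4.

1/4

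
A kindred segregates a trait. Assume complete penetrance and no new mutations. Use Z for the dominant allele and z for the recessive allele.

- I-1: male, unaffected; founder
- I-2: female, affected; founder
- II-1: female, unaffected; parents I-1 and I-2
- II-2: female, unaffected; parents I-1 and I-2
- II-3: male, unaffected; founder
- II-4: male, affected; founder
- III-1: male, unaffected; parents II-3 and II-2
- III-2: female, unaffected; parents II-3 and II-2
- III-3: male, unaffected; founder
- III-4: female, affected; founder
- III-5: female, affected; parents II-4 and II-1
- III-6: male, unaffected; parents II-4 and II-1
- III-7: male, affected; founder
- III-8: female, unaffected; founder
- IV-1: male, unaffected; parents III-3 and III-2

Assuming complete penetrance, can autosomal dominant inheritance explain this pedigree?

Yes

A consistent assignment under autosomal dominant exists: I-1 zz, I-2 Zz, II-1 zz, II-2 zz, II-3 zz, II-4 Zz, III-1 zz, III-2 zz, III-3 zz, III-4 ZZ, III-5 Zz, III-6 zz, III-7 ZZ, III-8 zz, IV-1 zz.
In this assignment every recorded phenotype matches its genotype and every non-founder's genotype is obtainable from its parents' genotypes, so the pedigree is consistent.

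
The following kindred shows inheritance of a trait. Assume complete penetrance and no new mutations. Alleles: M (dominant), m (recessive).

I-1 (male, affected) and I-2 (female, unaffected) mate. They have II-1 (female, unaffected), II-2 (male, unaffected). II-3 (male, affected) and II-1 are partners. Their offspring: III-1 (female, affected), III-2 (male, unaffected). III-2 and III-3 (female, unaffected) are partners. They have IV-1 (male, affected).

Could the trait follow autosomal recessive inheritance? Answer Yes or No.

A consistent assignment under autosomal recessive exists: I-1 mm, I-2 MM, II-1 Mm, II-2 Mm, II-3 mm, III-1 mm, III-2 Mm, III-3 Mm, IV-1 mm.
In this assignment every recorded phenotype matches its genotype and every non-founder's genotype is obtainable from its parents' genotypes, so the pedigree is consistent.

Yes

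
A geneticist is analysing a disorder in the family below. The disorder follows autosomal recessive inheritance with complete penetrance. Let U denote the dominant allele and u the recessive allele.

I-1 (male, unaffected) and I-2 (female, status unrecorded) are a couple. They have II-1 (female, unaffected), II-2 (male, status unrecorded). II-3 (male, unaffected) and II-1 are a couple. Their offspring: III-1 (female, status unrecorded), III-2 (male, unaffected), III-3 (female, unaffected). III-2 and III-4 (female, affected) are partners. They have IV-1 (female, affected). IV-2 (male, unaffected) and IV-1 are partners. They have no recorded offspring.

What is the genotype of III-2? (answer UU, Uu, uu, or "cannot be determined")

From phenotype alone, III-2 is UU or Uu.
III-2 is unaffected so carries U and passed u to IV-1 (uu), so III-2 is Uu.

Uu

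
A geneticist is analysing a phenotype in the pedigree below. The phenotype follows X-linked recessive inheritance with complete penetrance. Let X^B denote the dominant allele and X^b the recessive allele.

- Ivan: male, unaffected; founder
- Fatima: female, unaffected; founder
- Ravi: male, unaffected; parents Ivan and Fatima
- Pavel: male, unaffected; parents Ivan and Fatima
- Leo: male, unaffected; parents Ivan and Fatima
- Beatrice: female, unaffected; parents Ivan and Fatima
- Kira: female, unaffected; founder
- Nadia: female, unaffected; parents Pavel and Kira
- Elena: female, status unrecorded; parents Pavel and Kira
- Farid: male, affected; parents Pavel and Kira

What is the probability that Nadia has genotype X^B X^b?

1/2

Pavel is unaffected, so Pavel is X^B Y.
Kira is unaffected so carries B and passed b to Farid (X^b Y), so Kira is X^B X^b.
Their cross gives offspring ratios 1/2 X^B X^B : 1/2 X^B X^b. Conditioning on Nadia being unaffected, P(X^B X^b) = 1/2 / 1 = 1/2.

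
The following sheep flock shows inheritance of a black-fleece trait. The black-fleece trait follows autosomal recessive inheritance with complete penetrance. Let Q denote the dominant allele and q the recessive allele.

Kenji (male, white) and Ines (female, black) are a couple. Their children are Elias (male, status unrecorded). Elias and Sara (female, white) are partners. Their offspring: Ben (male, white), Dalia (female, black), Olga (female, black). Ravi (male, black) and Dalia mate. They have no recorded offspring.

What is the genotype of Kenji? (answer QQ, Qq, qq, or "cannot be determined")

cannot be determined

Kenji's phenotype allows QQ or Qq, and no parent or child forces a single allele at both positions; consistent genotype assignments exist with Kenji as QQ or Qq.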